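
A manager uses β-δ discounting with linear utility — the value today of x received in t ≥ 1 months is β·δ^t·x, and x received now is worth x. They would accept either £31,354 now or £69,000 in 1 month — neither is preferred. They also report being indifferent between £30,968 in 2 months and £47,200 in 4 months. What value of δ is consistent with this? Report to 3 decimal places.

δ ≈ 0.810

Both payoffs in the second observation are in the future, so β drops out: δ^2·30968 = δ^4·47200 ⇒ δ^2 = 30968/47200 = 0.65610, so δ = 0.81000.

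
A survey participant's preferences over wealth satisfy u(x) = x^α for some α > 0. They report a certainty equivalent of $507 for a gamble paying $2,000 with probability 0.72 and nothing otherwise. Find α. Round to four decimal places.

Since u(0) = 0, the lottery's EU is 0.72·2000^α.
Setting u(507) equal to that: 507^α = 0.72·2000^α ⇒ (507/2000)^α = 0.72.
Take logs: α = ln 0.72 / ln(507/2000) ≈ 0.239366.

α ≈ 0.2394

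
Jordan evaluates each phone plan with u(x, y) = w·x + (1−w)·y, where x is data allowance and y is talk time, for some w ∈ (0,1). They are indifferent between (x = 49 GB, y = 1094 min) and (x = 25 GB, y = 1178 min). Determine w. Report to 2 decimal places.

u(49,1094) = u(25,1178) means w·49 + (1−w)·1094 = w·25 + (1−w)·1178.
w·(49−25) = (1−w)·(1178−1094), i.e. w·24 = (1−w)·84.
Hence w = 84/(24+84) = 84/108 = 0.78.

w = 0.78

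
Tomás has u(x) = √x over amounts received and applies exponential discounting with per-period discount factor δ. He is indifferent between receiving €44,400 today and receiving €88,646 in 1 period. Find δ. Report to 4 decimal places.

δ ≈ 0.7077

Indifference means u(44400) = δ · u(88646), so δ = u(44400)/u(88646).
With u(x) = √x: δ = √44400/√88646 = √(44400/88646) = 0.70772.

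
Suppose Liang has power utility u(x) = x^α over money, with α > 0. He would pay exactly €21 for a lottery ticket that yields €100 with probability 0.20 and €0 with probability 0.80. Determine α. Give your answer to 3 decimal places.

α ≈ 1.031

The lottery's expected utility is 0.20·u(100) + 0.80·u(0) = 0.20·100^α (since u(0) = 0 for α > 0).
Setting u(21) equal to that: 21^α = 0.20·100^α ⇒ (21/100)^α = 0.20.
Taking logs: α·ln(21/100) = ln(0.20), so α = -1.609438 / -1.560648 ≈ 1.031.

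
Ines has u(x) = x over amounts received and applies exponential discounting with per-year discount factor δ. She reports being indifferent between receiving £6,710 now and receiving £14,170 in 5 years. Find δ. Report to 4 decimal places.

Equating discounted utilities: u(6710) = δ^5·u(14170) ⇒ δ^5 = u(6710)/u(14170).
With u(x) = x: δ^5 = 6710/14170 = 0.47354.
Taking the 5th root: δ = 0.47354^(1/5) ≈ 0.8611.

δ ≈ 0.8611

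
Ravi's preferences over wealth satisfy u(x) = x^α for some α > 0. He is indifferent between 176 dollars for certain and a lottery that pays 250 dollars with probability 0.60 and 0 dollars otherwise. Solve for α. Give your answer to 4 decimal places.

Since u(0) = 0, the lottery's EU is 0.60·250^α.
Equating: 176^α = 0.60·250^α, i.e. 0.7040^α = 0.60.
α = ln(0.60) / ln(176/250) = -0.5108256/-0.3509769 ≈ 1.4554.

α ≈ 1.4554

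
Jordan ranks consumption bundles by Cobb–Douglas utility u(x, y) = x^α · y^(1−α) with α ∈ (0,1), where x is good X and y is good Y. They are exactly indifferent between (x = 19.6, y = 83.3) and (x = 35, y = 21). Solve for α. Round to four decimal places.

Indifference: 19.6^α · 83.3^(1−α) = 35^α · 21^(1−α).
Taking logs: α·ln 19.6 + (1−α)·ln 83.3 = α·ln 35 + (1−α)·ln 21, i.e. α·-0.5798185 = (1−α)·-1.3779261.
So α/(1−α) = (-1.3779261)/(-0.5798185) = 2.3764783, and α = 2.3764783/3.3764783 ≈ 0.7038.

α ≈ 0.7038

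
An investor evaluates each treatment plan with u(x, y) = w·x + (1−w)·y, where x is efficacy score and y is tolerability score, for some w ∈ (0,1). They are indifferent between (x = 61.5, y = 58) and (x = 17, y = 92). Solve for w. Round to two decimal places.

w = 0.43

u(61.5,58) = u(17,92) means w·61.5 + (1−w)·58 = w·17 + (1−w)·92.
Collecting terms: w·44.5 = (1−w)·34.
The marginal rate of substitution is 34/44.5, so w = 34/(44.5+34) = 0.43.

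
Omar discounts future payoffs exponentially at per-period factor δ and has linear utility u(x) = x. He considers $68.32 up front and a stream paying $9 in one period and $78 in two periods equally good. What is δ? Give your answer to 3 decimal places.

δ ≈ 0.880

The stream is worth 9δ + 78δ² today, so 9δ + 78δ² = 68.32.
That is, 78δ² + 9δ − 68.32 = 0, a quadratic in δ.
The positive root is δ = [−9 + √(9² + 4·78·68.32)] / (2·78) = (−9 + 146.277)/156 ≈ 0.880.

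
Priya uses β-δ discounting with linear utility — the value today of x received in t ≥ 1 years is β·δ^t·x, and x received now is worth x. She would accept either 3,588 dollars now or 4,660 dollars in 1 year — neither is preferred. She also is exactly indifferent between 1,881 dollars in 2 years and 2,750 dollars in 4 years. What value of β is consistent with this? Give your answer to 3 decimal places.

Both payoffs in the second observation are in the future, so β drops out: δ^2·1881 = δ^4·2750 ⇒ δ^2 = 1881/2750 = 0.68400, so δ = 0.82704.
The first indifference: 3588 = β·δ·4660, so β = 3588/(δ·4660) = 3588/(0.82704·4660) ≈ 0.931.

β ≈ 0.931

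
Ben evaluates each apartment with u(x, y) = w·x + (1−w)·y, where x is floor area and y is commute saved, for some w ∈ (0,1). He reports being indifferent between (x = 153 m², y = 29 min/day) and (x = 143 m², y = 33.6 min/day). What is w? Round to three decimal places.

Equating utilities: w·153 + (1−w)·29 = w·143 + (1−w)·33.6.
Collecting terms: w·10 = (1−w)·4.6.
So w/(1−w) = 4.6/10 = 0.4600, giving w = 4.6/(10+4.6) = 0.315.

w = 0.315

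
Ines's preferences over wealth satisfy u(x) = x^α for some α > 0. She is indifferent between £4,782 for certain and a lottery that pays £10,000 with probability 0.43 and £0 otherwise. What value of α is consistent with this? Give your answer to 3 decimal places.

The lottery's expected utility is 0.43·u(10000) + 0.57·u(0) = 0.43·10000^α (since u(0) = 0 for α > 0).
Setting u(4782) equal to that: 4782^α = 0.43·10000^α ⇒ (4782/10000)^α = 0.43.
α = ln(0.43) / ln(4782/10000) = -0.843970/-0.737726 ≈ 1.144.

α ≈ 1.144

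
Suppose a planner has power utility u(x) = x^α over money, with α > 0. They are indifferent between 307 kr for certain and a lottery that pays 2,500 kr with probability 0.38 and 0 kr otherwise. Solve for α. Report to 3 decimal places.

α ≈ 0.461

The lottery's expected utility is 0.38·u(2500) + 0.62·u(0) = 0.38·2500^α (since u(0) = 0 for α > 0).
Indifference: 307^α = 0.38·2500^α, so (307/2500)^α = 0.38.
α = ln(0.38) / ln(307/2500) = -0.967584/-2.097198 ≈ 0.461.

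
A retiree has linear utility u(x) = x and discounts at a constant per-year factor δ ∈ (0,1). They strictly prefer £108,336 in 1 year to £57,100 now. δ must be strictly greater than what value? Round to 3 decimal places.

δ > 0.527

Comparing present values: 57100 < δ·108336.
Dividing through by 108336 gives δ > 0.52706.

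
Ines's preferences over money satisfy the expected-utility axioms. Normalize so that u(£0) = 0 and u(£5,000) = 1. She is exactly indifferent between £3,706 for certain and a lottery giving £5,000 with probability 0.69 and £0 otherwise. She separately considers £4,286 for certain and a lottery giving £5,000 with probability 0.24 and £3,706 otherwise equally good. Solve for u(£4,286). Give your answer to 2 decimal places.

0.76

The first gamble pins u(£3,706): it must equal 0.69·1 + 0.31·0 = 0.69.
The second indifference gives u(£4,286) = 0.24·u(£5,000) + 0.76·u(£3,706) = 0.24·1.00 + 0.76·0.69 = 0.7644.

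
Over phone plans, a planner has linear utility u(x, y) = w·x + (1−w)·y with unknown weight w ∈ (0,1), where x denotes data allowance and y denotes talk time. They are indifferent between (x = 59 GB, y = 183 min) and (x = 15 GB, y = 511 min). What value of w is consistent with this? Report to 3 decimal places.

w = 0.882

Equating utilities: w·59 + (1−w)·183 = w·15 + (1−w)·511.
Collecting terms: w·44 = (1−w)·328.
The marginal rate of substitution is 328/44, so w = 328/(44+328) = 0.882.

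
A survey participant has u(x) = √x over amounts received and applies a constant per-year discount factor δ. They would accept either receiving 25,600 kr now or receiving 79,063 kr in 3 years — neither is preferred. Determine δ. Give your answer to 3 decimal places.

δ ≈ 0.829

Equating discounted utilities: u(25600) = δ^3·u(79063) ⇒ δ^3 = u(25600)/u(79063).
With u(x) = √x: δ^3 = √25600/√79063 = √(25600/79063) = 0.56903.
So δ = 0.56903^(1/3) ≈ 0.829.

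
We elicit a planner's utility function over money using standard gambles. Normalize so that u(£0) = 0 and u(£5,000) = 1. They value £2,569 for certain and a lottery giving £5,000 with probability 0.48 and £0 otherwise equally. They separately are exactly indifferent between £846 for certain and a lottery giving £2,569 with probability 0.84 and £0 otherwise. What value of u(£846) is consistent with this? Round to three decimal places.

From the first indifference, u(£2,569) = 0.48·u(£5,000) + 0.52·u(£0) = 0.48·1 + 0.52·0 = 0.48.
Chaining: u(£846) = 0.84·0.48 + 0.16·0.00 = 0.4032.

0.403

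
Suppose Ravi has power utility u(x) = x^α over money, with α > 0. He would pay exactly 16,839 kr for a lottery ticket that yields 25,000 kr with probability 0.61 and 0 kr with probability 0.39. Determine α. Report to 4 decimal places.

Since u(0) = 0, the lottery's EU is 0.61·25000^α.
Indifference: 16839^α = 0.61·25000^α, so (16839/25000)^α = 0.61.
α = ln(0.61) / ln(16839/25000) = -0.4942963/-0.3951782 ≈ 1.2508.

α ≈ 1.2508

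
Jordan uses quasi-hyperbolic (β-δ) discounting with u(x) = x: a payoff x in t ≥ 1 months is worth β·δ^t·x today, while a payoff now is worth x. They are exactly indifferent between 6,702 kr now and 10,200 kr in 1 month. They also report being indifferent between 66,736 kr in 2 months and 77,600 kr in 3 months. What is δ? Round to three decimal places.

δ ≈ 0.860

From the later pair, β·δ^2·66736 = β·δ^3·77600; dividing through, δ = 66736/77600 = 0.86000.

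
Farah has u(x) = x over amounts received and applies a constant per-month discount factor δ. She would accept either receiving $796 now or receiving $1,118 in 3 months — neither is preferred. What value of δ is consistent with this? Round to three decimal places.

The payoff in 3 months is discounted by δ^3, so u(796) = δ^3·u(1118) and δ^3 = u(796)/u(1118).
With u(x) = x: δ^3 = 796/1118 = 0.71199.
Hence δ = (0.71199)^(1/3) = 0.89294.

δ ≈ 0.893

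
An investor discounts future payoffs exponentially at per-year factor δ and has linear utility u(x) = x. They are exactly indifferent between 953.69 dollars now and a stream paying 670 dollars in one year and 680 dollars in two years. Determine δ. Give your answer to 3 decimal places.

δ ≈ 0.790

Present value of the stream is 670·δ + 680·δ². Indifference gives 670δ + 680δ² = 953.69.
So 680δ² + 670δ − 953.69 = 0.
The positive root is δ = [−670 + √(670² + 4·680·953.69)] / (2·680) = (−670 + 1744.402)/1360 ≈ 0.790.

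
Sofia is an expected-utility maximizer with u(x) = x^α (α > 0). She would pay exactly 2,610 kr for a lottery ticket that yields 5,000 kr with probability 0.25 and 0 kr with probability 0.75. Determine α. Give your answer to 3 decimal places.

α ≈ 2.132

Since u(0) = 0, the lottery's EU is 0.25·5000^α.
Setting u(2610) equal to that: 2610^α = 0.25·5000^α ⇒ (2610/5000)^α = 0.25.
Take logs: α = ln 0.25 / ln(2610/5000) ≈ 2.13247.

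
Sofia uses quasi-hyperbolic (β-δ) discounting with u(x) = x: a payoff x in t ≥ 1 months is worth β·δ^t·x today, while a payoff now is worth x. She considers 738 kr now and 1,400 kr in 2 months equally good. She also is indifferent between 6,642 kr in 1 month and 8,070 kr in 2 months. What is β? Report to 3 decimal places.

β ≈ 0.778

The second indifference involves only future payoffs, so β cancels: β·δ^1·6642 = β·δ^2·8070, giving δ = 6642/8070 = 0.82305.
Now use the now-vs-future pair: 738 = β·δ^2·1400 gives β = 738/(0.67741·1400) ≈ 0.778.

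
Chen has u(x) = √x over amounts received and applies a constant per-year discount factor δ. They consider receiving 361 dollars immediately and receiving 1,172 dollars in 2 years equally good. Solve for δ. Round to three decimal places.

δ ≈ 0.745

Equating discounted utilities: u(361) = δ^2·u(1172) ⇒ δ^2 = u(361)/u(1172).
With u(x) = √x: δ^2 = √361/√1172 = √(361/1172) = 0.55500.
Hence δ = (0.55500)^(1/2) = 0.74498.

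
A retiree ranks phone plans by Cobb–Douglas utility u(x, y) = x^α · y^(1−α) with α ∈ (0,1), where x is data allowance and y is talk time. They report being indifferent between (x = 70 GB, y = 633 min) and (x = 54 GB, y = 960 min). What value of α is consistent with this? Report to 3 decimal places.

Indifference: 70^α · 633^(1−α) = 54^α · 960^(1−α).
(70/54)^α = (960/633)^(1−α); take logs: α·ln(70/54) = (1−α)·ln(960/633), i.e. α·0.259511 = (1−α)·0.416463.
With A = 0.259511 and B = 0.416463: α·A = (1−α)·B, so α = B/(A+B) = 0.416463/0.675974 ≈ 0.616.

α ≈ 0.616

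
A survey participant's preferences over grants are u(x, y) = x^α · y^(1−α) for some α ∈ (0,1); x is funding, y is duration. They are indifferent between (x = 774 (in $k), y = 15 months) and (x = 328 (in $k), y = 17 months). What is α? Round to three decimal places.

α ≈ 0.127

The Cobb–Douglas utilities coincide, so 774^α·15^(1−α) = 328^α·17^(1−α).
(774/328)^α = (17/15)^(1−α); take logs: α·ln(774/328) = (1−α)·ln(17/15), i.e. α·0.858558 = (1−α)·0.125163.
So α/(1−α) = (0.125163)/(0.858558) = 0.145783, and α = 0.145783/1.145783 ≈ 0.127.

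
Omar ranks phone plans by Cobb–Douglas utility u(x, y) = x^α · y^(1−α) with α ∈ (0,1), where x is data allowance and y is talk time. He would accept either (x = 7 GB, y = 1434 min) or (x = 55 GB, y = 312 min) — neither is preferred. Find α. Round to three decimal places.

α ≈ 0.425

Indifference: 7^α · 1434^(1−α) = 55^α · 312^(1−α).
(7/55)^α = (312/1434)^(1−α); take logs: α·ln(7/55) = (1−α)·ln(312/1434), i.e. α·-2.061423 = (1−α)·-1.525220.
With A = -2.061423 and B = -1.525220: α·A = (1−α)·B, so α = B/(A+B) = -1.525220/-3.586643 ≈ 0.425.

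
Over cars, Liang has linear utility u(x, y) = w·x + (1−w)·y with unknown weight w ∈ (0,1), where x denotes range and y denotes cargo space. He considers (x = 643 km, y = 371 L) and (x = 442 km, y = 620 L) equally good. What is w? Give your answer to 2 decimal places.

w = 0.55

u(643,371) = u(442,620) means w·643 + (1−w)·371 = w·442 + (1−w)·620.
Collecting terms: w·201 = (1−w)·249.
The marginal rate of substitution is 249/201, so w = 249/(201+249) = 0.55.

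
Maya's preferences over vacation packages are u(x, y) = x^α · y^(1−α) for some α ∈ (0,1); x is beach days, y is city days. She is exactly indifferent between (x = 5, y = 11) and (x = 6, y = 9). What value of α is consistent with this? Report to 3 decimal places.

The Cobb–Douglas utilities coincide, so 5^α·11^(1−α) = 6^α·9^(1−α).
Taking logs: α·ln 5 + (1−α)·ln 11 = α·ln 6 + (1−α)·ln 9, i.e. α·-0.182322 = (1−α)·-0.200671.
So α/(1−α) = (-0.200671)/(-0.182322) = 1.100641, and α = 1.100641/2.100641 ≈ 0.524.

α ≈ 0.524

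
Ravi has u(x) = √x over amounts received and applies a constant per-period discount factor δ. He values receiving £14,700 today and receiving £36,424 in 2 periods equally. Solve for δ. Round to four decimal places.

Indifference means u(14700) = δ^2 · u(36424), so δ^2 = u(14700)/u(36424).
Since u(x) = √x, δ^2 = √(14700/36424) = 0.63528.
So δ = 0.63528^(1/2) ≈ 0.7970.

δ ≈ 0.7970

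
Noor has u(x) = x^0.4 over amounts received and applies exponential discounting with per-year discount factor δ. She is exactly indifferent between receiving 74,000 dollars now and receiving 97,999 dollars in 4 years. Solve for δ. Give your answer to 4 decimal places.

The payoff in 4 years is discounted by δ^4, so u(74000) = δ^4·u(97999) and δ^4 = u(74000)/u(97999).
Since u(x) = x^0.4, δ^4 = (74000/97999)^0.4 = 0.75511^0.4 = 0.89373.
So δ = 0.89373^(1/4) ≈ 0.9723.

δ ≈ 0.9723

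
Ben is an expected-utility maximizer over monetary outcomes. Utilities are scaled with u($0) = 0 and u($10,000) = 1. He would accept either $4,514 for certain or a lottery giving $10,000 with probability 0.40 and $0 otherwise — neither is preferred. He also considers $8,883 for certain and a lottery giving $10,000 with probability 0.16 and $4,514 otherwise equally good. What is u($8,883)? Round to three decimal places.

First, u($4,514) = 0.40·u($10,000) + 0.60·u($0) = 0.40.
Chaining: u($8,883) = 0.16·1.00 + 0.84·0.40 = 0.4960.

0.496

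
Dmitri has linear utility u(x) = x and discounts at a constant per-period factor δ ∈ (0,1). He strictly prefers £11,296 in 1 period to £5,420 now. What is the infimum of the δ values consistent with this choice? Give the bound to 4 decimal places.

Under u(x) = x this choice says 5420 < δ·11296.
Dividing through by 11296 gives δ > 0.47982.

δ > 0.4798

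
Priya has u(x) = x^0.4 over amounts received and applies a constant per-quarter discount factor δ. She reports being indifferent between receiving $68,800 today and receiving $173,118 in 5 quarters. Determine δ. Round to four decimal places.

δ ≈ 0.9288

Indifference means u(68800) = δ^5 · u(173118), so δ^5 = u(68800)/u(173118).
Since u(x) = x^0.4, δ^5 = (68800/173118)^0.4 = 0.39742^0.4 = 0.69135.
So δ = 0.69135^(1/5) ≈ 0.9288.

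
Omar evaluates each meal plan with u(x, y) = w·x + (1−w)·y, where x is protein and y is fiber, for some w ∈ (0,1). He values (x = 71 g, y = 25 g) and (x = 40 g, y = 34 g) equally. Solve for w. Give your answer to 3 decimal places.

Equating utilities: w·71 + (1−w)·25 = w·40 + (1−w)·34.
Collecting terms: w·31 = (1−w)·9.
So w/(1−w) = 9/31 = 0.2903, giving w = 9/(31+9) = 0.225.

w = 0.225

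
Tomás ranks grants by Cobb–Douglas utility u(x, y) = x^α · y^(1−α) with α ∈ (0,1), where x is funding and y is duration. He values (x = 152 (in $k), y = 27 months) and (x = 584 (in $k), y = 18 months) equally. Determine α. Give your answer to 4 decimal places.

The Cobb–Douglas utilities coincide, so 152^α·27^(1−α) = 584^α·18^(1−α).
(152/584)^α = (18/27)^(1−α); take logs: α·ln(152/584) = (1−α)·ln(18/27), i.e. α·-1.3460205 = (1−α)·-0.4054651.
So α/(1−α) = (-0.4054651)/(-1.3460205) = 0.3012325, and α = 0.3012325/1.3012325 ≈ 0.2315.

α ≈ 0.2315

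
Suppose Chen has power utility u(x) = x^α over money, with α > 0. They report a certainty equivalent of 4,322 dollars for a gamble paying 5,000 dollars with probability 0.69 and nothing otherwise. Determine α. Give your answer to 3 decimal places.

The lottery's expected utility is 0.69·u(5000) + 0.31·u(0) = 0.69·5000^α (since u(0) = 0 for α > 0).
Indifference: 4322^α = 0.69·5000^α, so (4322/5000)^α = 0.69.
Take logs: α = ln 0.69 / ln(4322/5000) ≈ 2.54642.

α ≈ 2.546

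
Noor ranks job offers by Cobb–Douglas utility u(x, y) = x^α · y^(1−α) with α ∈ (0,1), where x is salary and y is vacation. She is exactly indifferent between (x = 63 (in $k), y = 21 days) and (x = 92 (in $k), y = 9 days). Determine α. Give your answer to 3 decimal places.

α ≈ 0.691

The Cobb–Douglas utilities coincide, so 63^α·21^(1−α) = 92^α·9^(1−α).
Rearrange to (63/92)^α = (9/21)^(1−α) and take logs: α·-0.378654 = (1−α)·-0.847298.
So α/(1−α) = (-0.847298)/(-0.378654) = 2.237658, and α = 2.237658/3.237658 ≈ 0.691.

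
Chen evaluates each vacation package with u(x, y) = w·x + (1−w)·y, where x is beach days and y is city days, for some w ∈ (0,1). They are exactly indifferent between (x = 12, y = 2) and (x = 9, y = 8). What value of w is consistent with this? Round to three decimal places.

u(12,2) = u(9,8) means w·12 + (1−w)·2 = w·9 + (1−w)·8.
w·(12−9) = (1−w)·(8−2), i.e. w·3 = (1−w)·6.
Hence w = 6/(3+6) = 6/9 = 0.667.

w = 0.667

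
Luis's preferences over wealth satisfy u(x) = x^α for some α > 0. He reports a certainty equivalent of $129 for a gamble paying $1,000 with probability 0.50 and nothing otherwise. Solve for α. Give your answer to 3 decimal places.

α ≈ 0.338

The lottery's expected utility is 0.50·u(1000) + 0.50·u(0) = 0.50·1000^α (since u(0) = 0 for α > 0).
Indifference: 129^α = 0.50·1000^α, so (129/1000)^α = 0.50.
Taking logs: α·ln(129/1000) = ln(0.50), so α = -0.693147 / -2.047943 ≈ 0.338.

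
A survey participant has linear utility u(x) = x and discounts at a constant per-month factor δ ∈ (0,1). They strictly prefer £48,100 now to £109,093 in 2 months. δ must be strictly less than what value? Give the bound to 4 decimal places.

Comparing present values: 48100 > δ^2·109093.
Hence δ^2 < 48100/109093 = 0.44091, and x ↦ x^(1/2) is increasing on (0,∞).
δ < 0.44091^(1/2) = 0.6640.

δ < 0.6640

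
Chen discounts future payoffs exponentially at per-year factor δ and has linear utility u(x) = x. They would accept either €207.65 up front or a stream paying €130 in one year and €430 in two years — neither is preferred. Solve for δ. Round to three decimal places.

Equating present values: 207.65 = 130δ + 430δ².
That is, 430δ² + 130δ − 207.65 = 0, a quadratic in δ.
δ = (−130 + √(130² + 4·430·207.65)) / (2·430) = (−130 + √374058.00) / 860 ≈ 0.560.

δ ≈ 0.560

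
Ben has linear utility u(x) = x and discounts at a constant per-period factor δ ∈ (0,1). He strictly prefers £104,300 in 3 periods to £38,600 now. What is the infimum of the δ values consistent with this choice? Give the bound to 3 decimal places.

Comparing present values: 38600 < δ^3·104300.
Hence δ^3 > 38600/104300 = 0.37009, and x ↦ x^(1/3) is increasing on (0,∞).
δ > (38600/104300)^(1/3) ≈ 0.718.

δ > 0.718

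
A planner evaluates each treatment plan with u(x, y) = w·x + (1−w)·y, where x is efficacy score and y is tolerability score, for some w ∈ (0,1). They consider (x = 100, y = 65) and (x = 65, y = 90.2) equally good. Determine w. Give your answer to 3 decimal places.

u(100,65) = u(65,90.2) means w·100 + (1−w)·65 = w·65 + (1−w)·90.2.
Collecting terms: w·35 = (1−w)·25.2.
So w/(1−w) = 25.2/35 = 0.7200, giving w = 25.2/(35+25.2) = 0.419.

w = 0.419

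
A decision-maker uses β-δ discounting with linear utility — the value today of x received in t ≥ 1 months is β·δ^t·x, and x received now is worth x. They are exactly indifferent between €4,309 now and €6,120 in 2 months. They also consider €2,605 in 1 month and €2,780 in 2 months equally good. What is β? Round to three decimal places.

The second indifference involves only future payoffs, so β cancels: β·δ^1·2605 = β·δ^2·2780, giving δ = 2605/2780 = 0.93705.
Substituting δ into 4309 = β·δ^2·6120: β = 4309/(5373.748) ≈ 0.802.

β ≈ 0.802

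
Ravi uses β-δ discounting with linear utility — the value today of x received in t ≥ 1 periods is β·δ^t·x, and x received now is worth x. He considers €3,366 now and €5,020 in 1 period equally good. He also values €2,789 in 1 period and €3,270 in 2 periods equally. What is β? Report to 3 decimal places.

β ≈ 0.786

The second indifference involves only future payoffs, so β cancels: β·δ^1·2789 = β·δ^2·3270, giving δ = 2789/3270 = 0.85291.
The first indifference: 3366 = β·δ·5020, so β = 3366/(δ·5020) = 3366/(0.85291·5020) ≈ 0.786.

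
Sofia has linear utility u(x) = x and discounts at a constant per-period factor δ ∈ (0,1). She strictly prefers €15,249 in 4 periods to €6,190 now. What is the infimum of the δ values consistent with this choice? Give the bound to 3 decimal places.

The preference means 6190 < δ^4·15249.
Dividing by 15249: δ^4 > 0.40593. Both sides are positive, so the 4th root keeps the direction.
δ > (6190/15249)^(1/4) ≈ 0.798.

δ > 0.798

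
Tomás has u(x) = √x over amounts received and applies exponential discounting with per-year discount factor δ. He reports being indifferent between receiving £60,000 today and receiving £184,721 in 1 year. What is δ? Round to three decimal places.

The payoff in 1 year is discounted by δ, so u(60000) = δ·u(184721) and δ = u(60000)/u(184721).
Since u(x) = √x, δ = √(60000/184721) = 0.56992.

δ ≈ 0.570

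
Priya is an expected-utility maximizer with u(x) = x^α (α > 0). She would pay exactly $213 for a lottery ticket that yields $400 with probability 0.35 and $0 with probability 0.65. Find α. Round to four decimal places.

α ≈ 1.6659

EU(lottery) = 0.35·400^α + 0.65·0 = 0.35·400^α.
Equating: 213^α = 0.35·400^α, i.e. 0.5325^α = 0.35.
Take logs: α = ln 0.35 / ln(213/400) ≈ 1.665928.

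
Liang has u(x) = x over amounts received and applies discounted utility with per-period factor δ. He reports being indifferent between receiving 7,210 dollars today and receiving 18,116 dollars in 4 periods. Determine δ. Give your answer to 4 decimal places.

Equating discounted utilities: u(7210) = δ^4·u(18116) ⇒ δ^4 = u(7210)/u(18116).
With u(x) = x: δ^4 = 7210/18116 = 0.39799.
Hence δ = (0.39799)^(1/4) = 0.794270.

δ ≈ 0.7943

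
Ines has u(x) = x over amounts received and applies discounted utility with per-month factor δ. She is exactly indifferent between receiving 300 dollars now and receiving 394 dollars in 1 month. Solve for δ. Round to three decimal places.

Equating discounted utilities: u(300) = δ·u(394) ⇒ δ = u(300)/u(394).
With u(x) = x: δ = 300/394 = 0.76142.

δ ≈ 0.761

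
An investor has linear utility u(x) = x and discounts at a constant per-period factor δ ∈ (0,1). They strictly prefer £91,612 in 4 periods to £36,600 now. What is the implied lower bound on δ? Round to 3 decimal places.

δ > 0.795

The preference means 36600 < δ^4·91612.
Dividing by 91612: δ^4 > 0.39951. Both sides are positive, so the 4th root keeps the direction.
δ > 0.39951^(1/4) = 0.795.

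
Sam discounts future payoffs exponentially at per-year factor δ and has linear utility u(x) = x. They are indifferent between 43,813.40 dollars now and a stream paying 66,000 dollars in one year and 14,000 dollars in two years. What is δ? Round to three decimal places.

δ ≈ 0.590

Present value of the stream is 66000·δ + 14000·δ². Indifference gives 66000δ + 14000δ² = 43813.40.
So 14000δ² + 66000δ − 43813.40 = 0.
δ = (−66000 + √(66000² + 4·14000·43813.40)) / (2·14000) = (−66000 + √6809550400.00) / 28000 ≈ 0.590.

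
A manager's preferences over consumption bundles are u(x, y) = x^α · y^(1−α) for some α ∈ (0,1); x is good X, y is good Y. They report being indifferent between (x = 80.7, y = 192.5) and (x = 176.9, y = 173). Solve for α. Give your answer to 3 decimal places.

The Cobb–Douglas utilities coincide, so 80.7^α·192.5^(1−α) = 176.9^α·173^(1−α).
Taking logs: α·ln 80.7 + (1−α)·ln 192.5 = α·ln 176.9 + (1−α)·ln 173, i.e. α·-0.784846 = (1−α)·-0.106805.
With A = -0.784846 and B = -0.106805: α·A = (1−α)·B, so α = B/(A+B) = -0.106805/-0.891651 ≈ 0.120.

α ≈ 0.120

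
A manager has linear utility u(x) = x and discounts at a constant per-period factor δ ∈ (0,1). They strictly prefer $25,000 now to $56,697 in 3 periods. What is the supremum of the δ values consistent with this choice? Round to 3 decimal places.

The preference means 25000 > δ^3·56697.
Dividing by 56697: δ^3 < 0.44094. Both sides are positive, so the cube root keeps the direction.
δ < (25000/56697)^(1/3) ≈ 0.761.

δ < 0.761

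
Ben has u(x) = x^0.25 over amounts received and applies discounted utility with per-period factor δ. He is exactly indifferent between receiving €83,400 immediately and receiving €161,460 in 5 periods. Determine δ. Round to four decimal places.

δ ≈ 0.9675

Equating discounted utilities: u(83400) = δ^5·u(161460) ⇒ δ^5 = u(83400)/u(161460).
Since u(x) = x^0.25, δ^5 = (83400/161460)^0.25 = 0.51654^0.25 = 0.84776.
Taking the 5th root: δ = 0.84776^(1/5) ≈ 0.9675.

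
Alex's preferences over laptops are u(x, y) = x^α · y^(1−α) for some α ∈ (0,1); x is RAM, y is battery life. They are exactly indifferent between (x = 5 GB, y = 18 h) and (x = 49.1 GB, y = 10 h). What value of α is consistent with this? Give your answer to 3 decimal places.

α ≈ 0.205

The Cobb–Douglas utilities coincide, so 5^α·18^(1−α) = 49.1^α·10^(1−α).
Rearrange to (5/49.1)^α = (10/18)^(1−α) and take logs: α·-2.284421 = (1−α)·-0.587787.
With A = -2.284421 and B = -0.587787: α·A = (1−α)·B, so α = B/(A+B) = -0.587787/-2.872208 ≈ 0.205.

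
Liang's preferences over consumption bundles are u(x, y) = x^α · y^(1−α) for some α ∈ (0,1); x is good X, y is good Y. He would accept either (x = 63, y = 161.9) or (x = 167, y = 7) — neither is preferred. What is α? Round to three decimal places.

α ≈ 0.763

Indifference: 63^α · 161.9^(1−α) = 167^α · 7^(1−α).
Rearrange to (63/167)^α = (7/161.9)^(1−α) and take logs: α·-0.974859 = (1−α)·-3.141069.
With A = -0.974859 and B = -3.141069: α·A = (1−α)·B, so α = B/(A+B) = -3.141069/-4.115928 ≈ 0.763.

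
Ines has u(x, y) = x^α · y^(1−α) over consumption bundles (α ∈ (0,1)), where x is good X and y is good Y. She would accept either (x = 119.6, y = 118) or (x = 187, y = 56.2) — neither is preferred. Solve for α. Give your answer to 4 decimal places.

α ≈ 0.6240

Indifference: 119.6^α · 118^(1−α) = 187^α · 56.2^(1−α).
Taking logs: α·ln 119.6 + (1−α)·ln 118 = α·ln 187 + (1−α)·ln 56.2, i.e. α·-0.4469558 = (1−α)·-0.7417679.
So α/(1−α) = (-0.7417679)/(-0.4469558) = 1.6596001, and α = 1.6596001/2.6596001 ≈ 0.6240.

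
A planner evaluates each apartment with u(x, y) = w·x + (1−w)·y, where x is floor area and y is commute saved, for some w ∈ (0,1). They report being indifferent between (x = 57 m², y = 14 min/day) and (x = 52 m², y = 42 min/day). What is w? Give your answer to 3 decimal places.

Equating utilities: w·57 + (1−w)·14 = w·52 + (1−w)·42.
w·(57−52) = (1−w)·(42−14), i.e. w·5 = (1−w)·28.
So w/(1−w) = 28/5 = 5.6000, giving w = 28/(5+28) = 0.848.

w = 0.848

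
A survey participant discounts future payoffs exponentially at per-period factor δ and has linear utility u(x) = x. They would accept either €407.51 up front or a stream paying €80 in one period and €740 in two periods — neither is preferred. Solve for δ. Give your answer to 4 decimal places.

Equating present values: 407.51 = 80δ + 740δ².
So 740δ² + 80δ − 407.51 = 0.
The positive root is δ = [−80 + √(80² + 4·740·407.51)] / (2·740) = (−80 + 1101.195)/1480 ≈ 0.6900.

δ ≈ 0.6900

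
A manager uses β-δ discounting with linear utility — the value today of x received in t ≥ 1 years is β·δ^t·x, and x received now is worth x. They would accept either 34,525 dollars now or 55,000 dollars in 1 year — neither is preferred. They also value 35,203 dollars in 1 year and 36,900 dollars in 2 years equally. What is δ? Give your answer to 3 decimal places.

δ ≈ 0.954

Both payoffs in the second observation are in the future, so β drops out: δ^1·35203 = δ^2·36900 ⇒ δ = 35203/36900 = 0.95401.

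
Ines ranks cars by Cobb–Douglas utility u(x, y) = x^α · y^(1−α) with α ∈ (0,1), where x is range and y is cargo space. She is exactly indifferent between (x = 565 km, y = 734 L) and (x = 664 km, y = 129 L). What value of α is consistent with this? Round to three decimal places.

Set the two utilities equal: 565^α·734^(1−α) = 664^α·129^(1−α).
Rearrange to (565/664)^α = (129/734)^(1−α) and take logs: α·-0.161456 = (1−α)·-1.738697.
Thus α·(-1.900153) = -1.738697, so α = -1.738697/-1.900153 ≈ 0.915.

α ≈ 0.915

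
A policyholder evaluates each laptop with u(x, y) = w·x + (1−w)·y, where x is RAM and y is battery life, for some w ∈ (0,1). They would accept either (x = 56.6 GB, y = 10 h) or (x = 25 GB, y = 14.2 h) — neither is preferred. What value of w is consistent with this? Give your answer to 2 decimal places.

w = 0.12

u(56.6,10) = u(25,14.2) means w·56.6 + (1−w)·10 = w·25 + (1−w)·14.2.
w·(56.6−25) = (1−w)·(14.2−10), i.e. w·31.6 = (1−w)·4.2.
Hence w = 4.2/(31.6+4.2) = 4.2/35.8 = 0.12.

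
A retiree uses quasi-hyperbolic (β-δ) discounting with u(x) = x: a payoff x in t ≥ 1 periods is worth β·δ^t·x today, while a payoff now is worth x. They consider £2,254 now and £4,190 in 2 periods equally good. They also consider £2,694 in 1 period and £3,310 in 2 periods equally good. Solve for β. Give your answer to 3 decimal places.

The second indifference involves only future payoffs, so β cancels: β·δ^1·2694 = β·δ^2·3310, giving δ = 2694/3310 = 0.81390.
Now use the now-vs-future pair: 2254 = β·δ^2·4190 gives β = 2254/(0.66243·4190) ≈ 0.812.

β ≈ 0.812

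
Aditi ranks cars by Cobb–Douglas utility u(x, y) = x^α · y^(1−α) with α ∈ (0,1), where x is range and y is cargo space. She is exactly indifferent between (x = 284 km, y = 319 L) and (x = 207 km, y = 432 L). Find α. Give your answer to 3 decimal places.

α ≈ 0.489

Set the two utilities equal: 284^α·319^(1−α) = 207^α·432^(1−α).
(284/207)^α = (432/319)^(1−α); take logs: α·ln(284/207) = (1−α)·ln(432/319), i.e. α·0.316255 = (1−α)·0.303234.
Thus α·(0.619489) = 0.303234, so α = 0.303234/0.619489 ≈ 0.489.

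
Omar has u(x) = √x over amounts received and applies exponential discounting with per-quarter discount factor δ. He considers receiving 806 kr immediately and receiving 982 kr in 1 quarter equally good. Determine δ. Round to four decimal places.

Indifference means u(806) = δ · u(982), so δ = u(806)/u(982).
With u(x) = √x: δ = √806/√982 = √(806/982) = 0.90597.

δ ≈ 0.9060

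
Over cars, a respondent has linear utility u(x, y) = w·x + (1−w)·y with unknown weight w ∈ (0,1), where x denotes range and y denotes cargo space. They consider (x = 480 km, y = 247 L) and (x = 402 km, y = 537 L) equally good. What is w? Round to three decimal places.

Equating utilities: w·480 + (1−w)·247 = w·402 + (1−w)·537.
Collecting terms: w·78 = (1−w)·290.
So w/(1−w) = 290/78 = 3.7179, giving w = 290/(78+290) = 0.788.

w = 0.788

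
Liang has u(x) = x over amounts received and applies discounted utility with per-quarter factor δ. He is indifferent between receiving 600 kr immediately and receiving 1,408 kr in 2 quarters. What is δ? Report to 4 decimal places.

The payoff in 2 quarters is discounted by δ^2, so u(600) = δ^2·u(1408) and δ^2 = u(600)/u(1408).
With u(x) = x: δ^2 = 600/1408 = 0.42614.
Taking the square root: δ = 0.42614^(1/2) ≈ 0.6528.

δ ≈ 0.6528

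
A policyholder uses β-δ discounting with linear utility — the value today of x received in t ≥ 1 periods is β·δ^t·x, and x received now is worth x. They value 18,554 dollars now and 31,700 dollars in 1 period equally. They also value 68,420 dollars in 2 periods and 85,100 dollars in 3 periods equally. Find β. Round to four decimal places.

β ≈ 0.7280

From the later pair, β·δ^2·68420 = β·δ^3·85100; dividing through, δ = 68420/85100 = 0.80400.
Now use the now-vs-future pair: 18554 = β·δ·31700 gives β = 18554/(0.80400·31700) ≈ 0.7280.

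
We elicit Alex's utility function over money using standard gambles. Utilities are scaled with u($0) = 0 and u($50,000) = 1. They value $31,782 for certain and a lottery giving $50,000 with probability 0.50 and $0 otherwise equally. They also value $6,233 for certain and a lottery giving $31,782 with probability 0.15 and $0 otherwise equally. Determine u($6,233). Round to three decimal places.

0.075

From the first indifference, u($31,782) = 0.50·u($50,000) + 0.50·u($0) = 0.50·1 + 0.50·0 = 0.50.
Chaining: u($6,233) = 0.15·0.50 + 0.85·0.00 = 0.0750.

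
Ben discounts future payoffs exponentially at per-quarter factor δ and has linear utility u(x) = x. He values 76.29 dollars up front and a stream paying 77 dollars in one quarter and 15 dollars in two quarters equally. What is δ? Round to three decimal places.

Present value of the stream is 77·δ + 15·δ². Indifference gives 77δ + 15δ² = 76.29.
That is, 15δ² + 77δ − 76.29 = 0, a quadratic in δ.
δ = (−77 + √(77² + 4·15·76.29)) / (2·15) = (−77 + √10506.40) / 30 ≈ 0.850.

δ ≈ 0.850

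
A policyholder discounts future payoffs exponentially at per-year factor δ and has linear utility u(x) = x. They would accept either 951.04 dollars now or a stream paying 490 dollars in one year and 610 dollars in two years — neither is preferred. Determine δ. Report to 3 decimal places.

Present value of the stream is 490·δ + 610·δ². Indifference gives 490δ + 610δ² = 951.04.
Rearranged: 610δ² + 490δ − 951.04 = 0.
By the quadratic formula (taking the positive root), δ = (−490 + √2560637.60) / 1220 ≈ 0.910.

δ ≈ 0.910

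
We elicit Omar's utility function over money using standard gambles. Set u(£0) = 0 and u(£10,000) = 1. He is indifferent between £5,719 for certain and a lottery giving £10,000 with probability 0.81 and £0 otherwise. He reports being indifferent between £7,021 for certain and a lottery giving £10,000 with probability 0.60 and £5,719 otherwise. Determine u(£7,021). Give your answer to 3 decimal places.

First, u(£5,719) = 0.81·u(£10,000) + 0.19·u(£0) = 0.81.
Then u(£7,021) = 0.60·u(£10,000) + 0.40·u(£5,719) = 0.60·1.00 + 0.40·0.81 = 0.9240.

0.924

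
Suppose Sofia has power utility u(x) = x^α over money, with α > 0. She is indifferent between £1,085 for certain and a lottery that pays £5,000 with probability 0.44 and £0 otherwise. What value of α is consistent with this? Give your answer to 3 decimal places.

Since u(0) = 0, the lottery's EU is 0.44·5000^α.
Setting u(1085) equal to that: 1085^α = 0.44·5000^α ⇒ (1085/5000)^α = 0.44.
Taking logs: α·ln(1085/5000) = ln(0.44), so α = -0.820981 / -1.527858 ≈ 0.537.

α ≈ 0.537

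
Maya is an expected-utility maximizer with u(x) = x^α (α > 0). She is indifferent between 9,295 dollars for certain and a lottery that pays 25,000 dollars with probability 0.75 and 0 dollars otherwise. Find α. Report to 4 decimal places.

α ≈ 0.2908

Since u(0) = 0, the lottery's EU is 0.75·25000^α.
Setting u(9295) equal to that: 9295^α = 0.75·25000^α ⇒ (9295/25000)^α = 0.75.
Taking logs: α·ln(9295/25000) = ln(0.75), so α = -0.2876821 / -0.9893992 ≈ 0.2908.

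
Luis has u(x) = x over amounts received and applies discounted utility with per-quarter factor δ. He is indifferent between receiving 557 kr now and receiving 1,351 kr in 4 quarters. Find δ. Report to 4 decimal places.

Equating discounted utilities: u(557) = δ^4·u(1351) ⇒ δ^4 = u(557)/u(1351).
With u(x) = x: δ^4 = 557/1351 = 0.41229.
Taking the 4th root: δ = 0.41229^(1/4) ≈ 0.8013.

δ ≈ 0.8013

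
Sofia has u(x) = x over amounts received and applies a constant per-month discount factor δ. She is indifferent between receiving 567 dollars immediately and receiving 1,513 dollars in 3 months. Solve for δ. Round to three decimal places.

Equating discounted utilities: u(567) = δ^3·u(1513) ⇒ δ^3 = u(567)/u(1513).
With u(x) = x: δ^3 = 567/1513 = 0.37475.
Hence δ = (0.37475)^(1/3) = 0.72097.

δ ≈ 0.721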